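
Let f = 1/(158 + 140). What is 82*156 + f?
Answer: 3812017/298 ≈ 12792.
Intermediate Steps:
f = 1/298 ≈ 0.0033557
82*156 + f = 82*156 + 1/298 = 12792 + 1/298 = 3812017/298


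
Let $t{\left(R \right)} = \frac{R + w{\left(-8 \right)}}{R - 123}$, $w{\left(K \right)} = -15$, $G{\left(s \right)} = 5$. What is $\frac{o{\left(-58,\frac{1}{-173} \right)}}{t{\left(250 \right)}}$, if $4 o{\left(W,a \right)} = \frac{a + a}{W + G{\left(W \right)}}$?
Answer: $\frac{127}{4309430} \approx 2.947 \cdot 10^{-5}$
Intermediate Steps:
$o{\left(W,a \right)} = \frac{a}{2 \left(5 + W\right)}$ ($o{\left(W,a \right)} = \frac{\left(a + a\right) \frac{1}{W + 5}}{4} = \frac{2 a \frac{1}{5 + W}}{4} = \frac{a}{2 \left(5 + W\right)}$)
$t{\left(R \right)} = \frac{-15 + R}{-123 + R}$ ($t{\left(R \right)} = \frac{R - 15}{R - 123} = \frac{-15 + R}{-123 + R}$)
$\frac{o{\left(-58,\frac{1}{-173} \right)}}{t{\left(250 \right)}} = \frac{\frac{1}{2} \frac{1}{-173} \frac{1}{5 - 58}}{\frac{1}{-123 + 250} \left(-15 + 250\right)} = \frac{\frac{1}{2} \left(- \frac{1}{173}\right) \frac{1}{-53}}{\frac{1}{127} \cdot 235} = \frac{\frac{1}{2} \left(- \frac{1}{173}\right) \left(- \frac{1}{53}\right)}{\frac{1}{127} \cdot 235} = \frac{1}{18338 \cdot \frac{235}{127}} = \frac{1}{18338} \cdot \frac{127}{235} = \frac{127}{4309430}$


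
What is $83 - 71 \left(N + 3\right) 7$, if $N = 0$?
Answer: $-1408$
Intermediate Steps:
$83 - 71 \left(N + 3\right) 7 = 83 - 71 \left(0 + 3\right) 7 = 83 - 71 \cdot 3 \cdot 7 = 83 - 1491 = -1408$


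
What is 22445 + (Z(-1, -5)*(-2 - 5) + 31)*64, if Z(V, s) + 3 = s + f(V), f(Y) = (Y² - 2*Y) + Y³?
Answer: 27117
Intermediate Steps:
f(Y) = Y² + Y³ - 2*Y
Z(V, s) = -3 + s + V*(-2 + V + V²) (Z(V, s) = -3 + (s + V*(-2 + V + V²)) = -3 + s + V*(-2 + V + V²))
22445 + (Z(-1, -5)*(-2 - 5) + 31)*64 = 22445 + ((-3 - 5 - (-2 - 1 + (-1)²))*(-2 - 5) + 31)*64 = 22445 + ((-3 - 5 - (-2 - 1 + 1))*(-7) + 31)*64 = 22445 + ((-3 - 5 - 1*(-2))*(-7) + 31)*64 = 22445 + ((-3 - 5 + 2)*(-7) + 31)*64 = 22445 + (-6*(-7) + 31)*64 = 22445 + (42 + 31)*64 = 22445 + 73*64 = 22445 + 4672 = 27117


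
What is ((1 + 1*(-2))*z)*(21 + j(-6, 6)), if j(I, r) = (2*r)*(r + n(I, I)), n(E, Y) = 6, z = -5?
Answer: 825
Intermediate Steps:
j(I, r) = 2*r*(6 + r) (j(I, r) = (2*r)*(r + 6) = (2*r)*(6 + r) = 2*r*(6 + r))
((1 + 1*(-2))*z)*(21 + j(-6, 6)) = ((1 + 1*(-2))*(-5))*(21 + 2*6*(6 + 6)) = ((1 - 2)*(-5))*(21 + 2*6*12) = (-1*(-5))*(21 + 144) = 5*165 = 825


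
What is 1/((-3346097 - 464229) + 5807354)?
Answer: 1/1997028 ≈ 5.0074e-7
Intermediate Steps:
1/((-3346097 - 464229) + 5807354) = 1/(-3810326 + 5807354) = 1/1997028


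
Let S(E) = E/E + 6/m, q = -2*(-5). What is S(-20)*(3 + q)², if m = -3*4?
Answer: 169/2 ≈ 84.500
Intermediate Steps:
m = -12
q = 10
S(E) = ½ (S(E) = E/E + 6/(-12) = 1 + 6*(-1/12) = 1 - ½ = ½)
S(-20)*(3 + q)² = (3 + 10)²/2 = (½)*13² = (½)*169 = 169/2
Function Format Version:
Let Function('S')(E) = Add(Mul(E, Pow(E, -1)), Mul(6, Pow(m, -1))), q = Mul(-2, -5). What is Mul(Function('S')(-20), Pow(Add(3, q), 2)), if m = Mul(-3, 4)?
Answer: Rational(169, 2) ≈ 84.500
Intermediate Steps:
m = -12
q = 10
Function('S')(E) = Rational(1, 2) (Function('S')(E) = Add(Mul(E, Pow(E, -1)), Mul(6, Pow(-12, -1))) = Add(1, Mul(6, Rational(-1, 12))) = Add(1, Rational(-1, 2)) = Rational(1, 2))
Mul(Function('S')(-20), Pow(Add(3, q), 2)) = Mul(Rational(1, 2), Pow(Add(3, 10), 2)) = Mul(Rational(1, 2), Pow(13, 2)) = Mul(Rational(1, 2), 169) = Rational(169, 2)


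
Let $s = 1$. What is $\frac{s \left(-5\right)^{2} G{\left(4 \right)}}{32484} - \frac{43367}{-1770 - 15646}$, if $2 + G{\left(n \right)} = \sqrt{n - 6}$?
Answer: $\frac{351965707}{141435336} + \frac{25 i \sqrt{2}}{32484} \approx 2.4885 + 0.0010884 i$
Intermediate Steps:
$G{\left(n \right)} = -2 + \sqrt{-6 + n}$ ($G{\left(n \right)} = -2 + \sqrt{n - 6} = -2 + \sqrt{-6 + n}$)
$\frac{s \left(-5\right)^{2} G{\left(4 \right)}}{32484} - \frac{43367}{-1770 - 15646} = \frac{1 \left(-5\right)^{2} \left(-2 + \sqrt{-6 + 4}\right)}{32484} - \frac{43367}{-1770 - 15646} = 1 \cdot 25 \left(-2 + \sqrt{-2}\right) \frac{1}{32484} - \frac{43367}{-17416} = 25 \left(-2 + i \sqrt{2}\right) \frac{1}{32484} - - \frac{43367}{17416} = \left(-50 + 25 i \sqrt{2}\right) \frac{1}{32484} + \frac{43367}{17416} = \left(- \frac{25}{16242} + \frac{25 i \sqrt{2}}{32484}\right) + \frac{43367}{17416} = \frac{351965707}{141435336} + \frac{25 i \sqrt{2}}{32484}$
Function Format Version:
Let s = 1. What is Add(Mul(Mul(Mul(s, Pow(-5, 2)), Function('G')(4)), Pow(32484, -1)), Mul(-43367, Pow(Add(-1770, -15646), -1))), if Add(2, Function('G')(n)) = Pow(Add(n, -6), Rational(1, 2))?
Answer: Add(Rational(351965707, 141435336), Mul(Rational(25, 32484), I, Pow(2, Rational(1, 2)))) ≈ Add(2.4885, Mul(0.0010884, I))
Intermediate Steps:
Function('G')(n) = Add(-2, Pow(Add(-6, n), Rational(1, 2))) (Function('G')(n) = Add(-2, Pow(Add(n, -6), Rational(1, 2))) = Add(-2, Pow(Add(-6, n), Rational(1, 2))))
Add(Mul(Mul(Mul(s, Pow(-5, 2)), Function('G')(4)), Pow(32484, -1)), Mul(-43367, Pow(Add(-1770, -15646), -1))) = Add(Mul(Mul(Mul(1, Pow(-5, 2)), Add(-2, Pow(Add(-6, 4), Rational(1, 2)))), Pow(32484, -1)), Mul(-43367, Pow(Add(-1770, -15646), -1))) = Add(Mul(Mul(Mul(1, 25), Add(-2, Pow(-2, Rational(1, 2)))), Rational(1, 32484)), Mul(-43367, Pow(-17416, -1))) = Add(Mul(Mul(25, Add(-2, Mul(I, Pow(2, Rational(1, 2))))), Rational(1, 32484)), Mul(-43367, Rational(-1, 17416))) = Add(Mul(Add(-50, Mul(25, I, Pow(2, Rational(1, 2)))), Rational(1, 32484)), Rational(43367, 17416)) = Add(Add(Rational(-25, 16242), Mul(Rational(25, 32484), I, Pow(2, Rational(1, 2)))), Rational(43367, 17416)) = Add(Rational(351965707, 141435336), Mul(Rational(25, 32484), I, Pow(2, Rational(1, 2))))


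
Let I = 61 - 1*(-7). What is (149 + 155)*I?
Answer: 20672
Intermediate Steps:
I = 68 (I = 61 + 7 = 68)
(149 + 155)*I = (149 + 155)*68 = 304*68 = 20672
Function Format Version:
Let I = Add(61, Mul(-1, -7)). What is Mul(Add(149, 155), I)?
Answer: 20672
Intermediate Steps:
I = 68 (I = Add(61, 7) = 68)
Mul(Add(149, 155), I) = Mul(Add(149, 155), 68) = Mul(304, 68) = 20672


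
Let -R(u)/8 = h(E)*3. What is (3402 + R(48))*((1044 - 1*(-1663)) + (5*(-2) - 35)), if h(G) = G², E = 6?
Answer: 6756156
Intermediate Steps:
R(u) = -864 (R(u) = -8*6²*3 = -288*3 = -8*108 = -864)
(3402 + R(48))*((1044 - 1*(-1663)) + (5*(-2) - 35)) = (3402 - 864)*((1044 - 1*(-1663)) + (5*(-2) - 35)) = 2538*((1044 + 1663) + (-10 - 35)) = 2538*(2707 - 45) = 2538*2662 = 6756156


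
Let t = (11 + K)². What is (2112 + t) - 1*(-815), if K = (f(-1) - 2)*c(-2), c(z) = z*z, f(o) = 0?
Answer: 2936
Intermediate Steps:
c(z) = z²
K = -8 (K = (0 - 2)*(-2)² = -2*4 = -8)
t = 9 (t = (11 - 8)² = 3² = 9)
(2112 + t) - 1*(-815) = (2112 + 9) - 1*(-815) = 2121 + 815 = 2936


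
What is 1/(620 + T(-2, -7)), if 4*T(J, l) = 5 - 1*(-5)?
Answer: 2/1245 ≈ 0.0016064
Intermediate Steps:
T(J, l) = 5/2 (T(J, l) = (5 - 1*(-5))/4 = (5 + 5)/4 = (1/4)*10 = 5/2)
1/(620 + T(-2, -7)) = 1/(620 + 5/2) = 1/(1245/2) = 2/1245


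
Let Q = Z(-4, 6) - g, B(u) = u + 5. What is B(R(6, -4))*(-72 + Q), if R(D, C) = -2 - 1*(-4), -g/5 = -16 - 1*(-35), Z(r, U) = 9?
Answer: 224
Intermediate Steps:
g = -95 (g = -5*(-16 - 1*(-35)) = -5*(-16 + 35) = -5*19 = -95)
R(D, C) = 2 (R(D, C) = -2 + 4 = 2)
B(u) = 5 + u
Q = 104 (Q = 9 - 1*(-95) = 9 + 95 = 104)
B(R(6, -4))*(-72 + Q) = (5 + 2)*(-72 + 104) = 7*32 = 224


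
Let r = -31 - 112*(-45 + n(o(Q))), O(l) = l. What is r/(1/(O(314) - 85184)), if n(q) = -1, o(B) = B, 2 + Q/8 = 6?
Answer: -434619270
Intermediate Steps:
Q = 32 (Q = -16 + 8*6 = -16 + 48 = 32)
r = 5121 (r = -31 - 112*(-45 - 1) = -31 - 112*(-46) = -31 + 5152 = 5121)
r/(1/(O(314) - 85184)) = 5121/(1/(314 - 85184)) = 5121/(1/(-84870)) = 5121/(-1/84870) = 5121*(-84870) = -434619270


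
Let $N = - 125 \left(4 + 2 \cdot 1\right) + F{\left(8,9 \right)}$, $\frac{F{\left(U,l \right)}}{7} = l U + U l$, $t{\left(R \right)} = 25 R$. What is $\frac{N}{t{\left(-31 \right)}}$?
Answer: $- \frac{258}{775} \approx -0.3329$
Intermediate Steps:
$F{\left(U,l \right)} = 14 U l$ ($F{\left(U,l \right)} = 7 \left(l U + U l\right) = 7 \left(U l + U l\right) = 7 \cdot 2 U l = 14 U l$)
$N = 258$ ($N = - 125 \left(4 + 2 \cdot 1\right) + 14 \cdot 8 \cdot 9 = - 125 \left(4 + 2\right) + 1008 = \left(-125\right) 6 + 1008 = -750 + 1008 = 258$)
$\frac{N}{t{\left(-31 \right)}} = \frac{258}{25 \left(-31\right)} = \frac{258}{-775} = 258 \left(- \frac{1}{775}\right) = - \frac{258}{775}$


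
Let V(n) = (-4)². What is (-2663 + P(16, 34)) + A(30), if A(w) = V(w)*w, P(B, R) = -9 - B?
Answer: -2208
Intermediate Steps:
V(n) = 16
A(w) = 16*w
(-2663 + P(16, 34)) + A(30) = (-2663 + (-9 - 1*16)) + 16*30 = (-2663 + (-9 - 16)) + 480 = (-2663 - 25) + 480 = -2688 + 480 = -2208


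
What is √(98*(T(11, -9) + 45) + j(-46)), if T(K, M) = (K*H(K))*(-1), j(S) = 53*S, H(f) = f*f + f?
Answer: 2*I*√35081 ≈ 374.6*I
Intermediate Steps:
H(f) = f + f² (H(f) = f² + f = f + f²)
T(K, M) = -K²*(1 + K) (T(K, M) = (K*(K*(1 + K)))*(-1) = (K²*(1 + K))*(-1) = -K²*(1 + K))
√(98*(T(11, -9) + 45) + j(-46)) = √(98*(11²*(-1 - 1*11) + 45) + 53*(-46)) = √(98*(121*(-1 - 11) + 45) - 2438) = √(98*(121*(-12) + 45) - 2438) = √(98*(-1452 + 45) - 2438) = √(98*(-1407) - 2438) = √(-137886 - 2438) = √(-140324) = 2*I*√35081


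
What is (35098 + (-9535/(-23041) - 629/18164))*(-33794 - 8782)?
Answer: -156352469388887532/104629181 ≈ -1.4943e+9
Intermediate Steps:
(35098 + (-9535/(-23041) - 629/18164))*(-33794 - 8782) = (35098 + (-9535*(-1/23041) - 629*1/18164))*(-42576) = (35098 + (9535/23041 - 629/18164))*(-42576) = (35098 + 158700951/418516724)*(-42576) = (14689258679903/418516724)*(-42576) = -156352469388887532/104629181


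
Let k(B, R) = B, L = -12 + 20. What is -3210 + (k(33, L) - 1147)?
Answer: -4324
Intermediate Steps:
L = 8
-3210 + (k(33, L) - 1147) = -3210 + (33 - 1147) = -3210 - 1114 = -4324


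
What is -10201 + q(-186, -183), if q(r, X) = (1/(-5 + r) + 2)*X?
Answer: -2018114/191 ≈ -10566.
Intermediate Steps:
q(r, X) = X*(2 + 1/(-5 + r)) (q(r, X) = (2 + 1/(-5 + r))*X = X*(2 + 1/(-5 + r)))
-10201 + q(-186, -183) = -10201 - 183*(-9 + 2*(-186))/(-5 - 186) = -10201 - 183*(-9 - 372)/(-191) = -10201 - 183*(-1/191)*(-381) = -10201 - 69723/191 = -2018114/191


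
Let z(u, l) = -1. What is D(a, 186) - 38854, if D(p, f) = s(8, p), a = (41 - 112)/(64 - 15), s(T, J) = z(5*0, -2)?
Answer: -38855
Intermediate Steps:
s(T, J) = -1
a = -71/49 ≈ -1.4490
D(p, f) = -1
D(a, 186) - 38854 = -1 - 38854 = -38855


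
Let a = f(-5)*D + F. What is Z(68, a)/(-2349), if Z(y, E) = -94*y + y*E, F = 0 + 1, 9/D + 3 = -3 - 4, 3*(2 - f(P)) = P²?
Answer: 3298/1305 ≈ 2.5272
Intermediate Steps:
f(P) = 2 - P²/3
D = -9/10 (D = 9/(-3 + (-3 - 4)) = 9/(-3 - 7) = 9/(-10) = 9*(-⅒) = -9/10 ≈ -0.90000)
F = 1
a = 67/10 (a = (2 - ⅓*(-5)²)*(-9/10) + 1 = (2 - ⅓*25)*(-9/10) + 1 = (2 - 25/3)*(-9/10) + 1 = -19/3*(-9/10) + 1 = 57/10 + 1 = 67/10 ≈ 6.7000)
Z(y, E) = -94*y + E*y
Z(68, a)/(-2349) = (68*(-94 + 67/10))/(-2349) = (68*(-873/10))*(-1/2349) = -29682/5*(-1/2349) = 3298/1305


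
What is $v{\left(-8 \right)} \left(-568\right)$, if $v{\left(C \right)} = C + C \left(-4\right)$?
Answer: $-13632$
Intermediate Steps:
$v{\left(C \right)} = - 3 C$ ($v{\left(C \right)} = C - 4 C = - 3 C$)
$v{\left(-8 \right)} \left(-568\right) = \left(-3\right) \left(-8\right) \left(-568\right) = 24 \left(-568\right) = -13632$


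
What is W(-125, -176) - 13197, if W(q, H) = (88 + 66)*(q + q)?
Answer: -51697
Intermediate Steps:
W(q, H) = 308*q (W(q, H) = 154*(2*q) = 308*q)
W(-125, -176) - 13197 = 308*(-125) - 13197 = -38500 - 13197 = -51697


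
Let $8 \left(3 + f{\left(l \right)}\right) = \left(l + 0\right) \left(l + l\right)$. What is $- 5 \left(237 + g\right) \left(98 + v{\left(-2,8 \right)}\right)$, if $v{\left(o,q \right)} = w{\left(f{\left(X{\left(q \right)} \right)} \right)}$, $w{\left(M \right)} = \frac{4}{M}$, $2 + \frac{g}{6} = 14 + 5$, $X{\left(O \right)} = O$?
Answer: $- \frac{2166210}{13} \approx -1.6663 \cdot 10^{5}$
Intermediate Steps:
$f{\left(l \right)} = -3 + \frac{l^{2}}{4}$ ($f{\left(l \right)} = -3 + \frac{\left(l + 0\right) \left(l + l\right)}{8} = -3 + \frac{l 2 l}{8} = -3 + \frac{2 l^{2}}{8} = -3 + \frac{l^{2}}{4}$)
$g = 102$ ($g = -12 + 6 \left(14 + 5\right) = -12 + 6 \cdot 19 = -12 + 114 = 102$)
$v{\left(o,q \right)} = \frac{4}{-3 + \frac{q^{2}}{4}}$
$- 5 \left(237 + g\right) \left(98 + v{\left(-2,8 \right)}\right) = - 5 \left(237 + 102\right) \left(98 + \frac{16}{-12 + 8^{2}}\right) = - 5 \cdot 339 \left(98 + \frac{16}{-12 + 64}\right) = - 5 \cdot 339 \left(98 + \frac{16}{52}\right) = - 5 \cdot 339 \left(98 + 16 \cdot \frac{1}{52}\right) = - 5 \cdot 339 \left(98 + \frac{4}{13}\right) = - 5 \cdot 339 \cdot \frac{1278}{13} = \left(-5\right) \frac{433242}{13} = - \frac{2166210}{13}$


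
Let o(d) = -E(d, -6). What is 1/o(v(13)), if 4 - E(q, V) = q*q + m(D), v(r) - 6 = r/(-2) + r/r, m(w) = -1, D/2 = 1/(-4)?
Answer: -4/19 ≈ -0.21053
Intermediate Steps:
D = -½ (D = 2/(-4) = 2*(-¼) = -½ ≈ -0.50000)
v(r) = 7 - r/2 (v(r) = 6 + (r/(-2) + r/r) = 6 + (r*(-½) + 1) = 6 + (-r/2 + 1) = 6 + (1 - r/2) = 7 - r/2)
E(q, V) = 5 - q² (E(q, V) = 4 - (q*q - 1) = 4 - (q² - 1) = 4 - (-1 + q²) = 4 + (1 - q²) = 5 - q²)
o(d) = -5 + d² (o(d) = -(5 - d²) = -5 + d²)
1/o(v(13)) = 1/(-5 + (7 - ½*13)²) = 1/(-5 + (7 - 13/2)²) = 1/(-5 + (½)²) = 1/(-5 + ¼) = 1/(-19/4) = -4/19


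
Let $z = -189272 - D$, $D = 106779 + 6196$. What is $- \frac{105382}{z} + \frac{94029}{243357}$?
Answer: $\frac{18021810179}{24517974393} \approx 0.73504$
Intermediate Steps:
$D = 112975$
$z = -302247$ ($z = -189272 - 112975 = -302247$)
$- \frac{105382}{z} + \frac{94029}{243357} = - \frac{105382}{-302247} + \frac{94029}{243357} = \left(-105382\right) \left(- \frac{1}{302247}\right) + 94029 \cdot \frac{1}{243357} = \frac{105382}{302247} + \frac{31343}{81119} = \frac{18021810179}{24517974393}$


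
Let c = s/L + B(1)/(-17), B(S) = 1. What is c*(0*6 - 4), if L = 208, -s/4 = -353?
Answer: -5949/221 ≈ -26.919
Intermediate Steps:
s = 1412 (s = -4*(-353) = 1412)
c = 5949/884 (c = 1412/208 + 1/(-17) = 1412*(1/208) + 1*(-1/17) = 353/52 - 1/17 = 5949/884 ≈ 6.7296)
c*(0*6 - 4) = 5949*(0*6 - 4)/884 = 5949*(0 - 4)/884 = (5949/884)*(-4) = -5949/221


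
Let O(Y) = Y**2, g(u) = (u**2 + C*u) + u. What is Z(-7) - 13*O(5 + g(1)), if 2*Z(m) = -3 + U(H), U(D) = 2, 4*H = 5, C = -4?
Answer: -235/2 ≈ -117.50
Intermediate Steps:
H = 5/4 (H = (1/4)*5 = 5/4 ≈ 1.2500)
g(u) = u**2 - 3*u (g(u) = (u**2 - 4*u) + u = u**2 - 3*u)
Z(m) = -1/2 (Z(m) = (-3 + 2)/2 = (1/2)*(-1) = -1/2)
Z(-7) - 13*O(5 + g(1)) = -1/2 - 13*(5 + 1*(-3 + 1))**2 = -1/2 - 13*(5 + 1*(-2))**2 = -1/2 - 13*(5 - 2)**2 = -1/2 - 13*3**2 = -1/2 - 13*9 = -1/2 - 117 = -235/2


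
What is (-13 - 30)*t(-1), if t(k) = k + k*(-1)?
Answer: 0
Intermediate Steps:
t(k) = 0 (t(k) = k - k = 0)
(-13 - 30)*t(-1) = (-13 - 30)*0 = -43*0 = 0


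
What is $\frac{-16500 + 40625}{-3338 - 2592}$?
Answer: $- \frac{4825}{1186} \approx -4.0683$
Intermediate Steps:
$\frac{-16500 + 40625}{-3338 - 2592} = \frac{24125}{-5930} = 24125 \left(- \frac{1}{5930}\right) = - \frac{4825}{1186}$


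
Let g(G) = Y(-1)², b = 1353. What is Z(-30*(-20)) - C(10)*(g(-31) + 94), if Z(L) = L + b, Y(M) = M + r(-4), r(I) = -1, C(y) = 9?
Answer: 1071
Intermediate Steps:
Y(M) = -1 + M (Y(M) = M - 1 = -1 + M)
Z(L) = 1353 + L (Z(L) = L + 1353 = 1353 + L)
g(G) = 4 (g(G) = (-1 - 1)² = (-2)² = 4)
Z(-30*(-20)) - C(10)*(g(-31) + 94) = (1353 - 30*(-20)) - 9*(4 + 94) = (1353 + 600) - 9*98 = 1953 - 1*882 = 1953 - 882 = 1071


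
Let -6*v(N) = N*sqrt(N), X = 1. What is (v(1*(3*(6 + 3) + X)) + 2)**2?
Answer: 5524/9 - 112*sqrt(7)/3 ≈ 515.00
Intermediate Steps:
v(N) = -N**(3/2)/6 (v(N) = -N*sqrt(N)/6 = -N**(3/2)/6)
(v(1*(3*(6 + 3) + X)) + 2)**2 = (-(3*(6 + 3) + 1)**(3/2)/6 + 2)**2 = (-(3*9 + 1)**(3/2)/6 + 2)**2 = (-(27 + 1)**(3/2)/6 + 2)**2 = (-56*sqrt(7)/6 + 2)**2 = (-28*sqrt(7)/3 + 2)**2 = (2 - 28*sqrt(7)/3)**2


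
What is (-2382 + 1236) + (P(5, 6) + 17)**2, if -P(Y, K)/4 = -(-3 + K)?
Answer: -305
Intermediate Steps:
P(Y, K) = -12 + 4*K (P(Y, K) = -(-4)*(-3 + K) = -4*(3 - K) = -12 + 4*K)
(-2382 + 1236) + (P(5, 6) + 17)**2 = (-2382 + 1236) + ((-12 + 4*6) + 17)**2 = -1146 + ((-12 + 24) + 17)**2 = -1146 + (12 + 17)**2 = -1146 + 29**2 = -1146 + 841 = -305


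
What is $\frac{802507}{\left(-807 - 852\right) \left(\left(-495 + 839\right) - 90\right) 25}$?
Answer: $- \frac{802507}{10534650} \approx -0.076178$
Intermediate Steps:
$\frac{802507}{\left(-807 - 852\right) \left(\left(-495 + 839\right) - 90\right) 25} = \frac{802507}{- 1659 \left(344 - 90\right) 25} = \frac{802507}{\left(-1659\right) 254 \cdot 25} = \frac{802507}{\left(-421386\right) 25} = \frac{802507}{-10534650} = 802507 \left(- \frac{1}{10534650}\right) = - \frac{802507}{10534650}$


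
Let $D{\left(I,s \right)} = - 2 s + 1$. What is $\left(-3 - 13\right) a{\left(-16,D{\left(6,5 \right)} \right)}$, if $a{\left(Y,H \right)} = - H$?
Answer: $-144$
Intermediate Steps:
$D{\left(I,s \right)} = 1 - 2 s$
$\left(-3 - 13\right) a{\left(-16,D{\left(6,5 \right)} \right)} = \left(-3 - 13\right) \left(- (1 - 10)\right) = - 16 \left(- (1 - 10)\right) = - 16 \left(\left(-1\right) \left(-9\right)\right) = \left(-16\right) 9 = -144$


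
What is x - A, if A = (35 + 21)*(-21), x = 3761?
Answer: 4937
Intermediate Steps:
A = -1176 (A = 56*(-21) = -1176)
x - A = 3761 - 1*(-1176) = 3761 + 1176 = 4937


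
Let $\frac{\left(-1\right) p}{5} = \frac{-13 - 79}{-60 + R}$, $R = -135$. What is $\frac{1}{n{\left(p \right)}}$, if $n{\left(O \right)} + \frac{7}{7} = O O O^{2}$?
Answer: $\frac{2313441}{69325855} \approx 0.033371$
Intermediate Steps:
$p = - \frac{92}{39}$ ($p = - 5 \frac{-13 - 79}{-60 - 135} = - 5 \left(- \frac{92}{-195}\right) = - 5 \left(\left(-92\right) \left(- \frac{1}{195}\right)\right) = \left(-5\right) \frac{92}{195} = - \frac{92}{39} \approx -2.359$)
$n{\left(O \right)} = -1 + O^{4}$ ($n{\left(O \right)} = -1 + O O O^{2} = -1 + O^{2} O^{2} = -1 + O^{4}$)
$\frac{1}{n{\left(p \right)}} = \frac{1}{-1 + \left(- \frac{92}{39}\right)^{4}} = \frac{1}{-1 + \frac{71639296}{2313441}} = \frac{1}{\frac{69325855}{2313441}} = \frac{2313441}{69325855}$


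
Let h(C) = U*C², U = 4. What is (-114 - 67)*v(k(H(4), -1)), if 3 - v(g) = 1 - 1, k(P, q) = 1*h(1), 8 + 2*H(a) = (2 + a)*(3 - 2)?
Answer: -543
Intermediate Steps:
h(C) = 4*C²
H(a) = -3 + a/2 (H(a) = -4 + ((2 + a)*(3 - 2))/2 = -4 + ((2 + a)*1)/2 = -4 + (2 + a)/2 = -4 + (1 + a/2) = -3 + a/2)
k(P, q) = 4 (k(P, q) = 1*(4*1²) = 1*(4*1) = 1*4 = 4)
v(g) = 3 (v(g) = 3 - (1 - 1) = 3 - 1*0 = 3 + 0 = 3)
(-114 - 67)*v(k(H(4), -1)) = (-114 - 67)*3 = -181*3 = -543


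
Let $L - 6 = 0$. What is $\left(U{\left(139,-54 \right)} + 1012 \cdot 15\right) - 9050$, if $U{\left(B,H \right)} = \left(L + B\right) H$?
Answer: $-1700$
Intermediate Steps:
$L = 6$ ($L = 6 + 0 = 6$)
$U{\left(B,H \right)} = H \left(6 + B\right)$ ($U{\left(B,H \right)} = \left(6 + B\right) H = H \left(6 + B\right)$)
$\left(U{\left(139,-54 \right)} + 1012 \cdot 15\right) - 9050 = \left(- 54 \left(6 + 139\right) + 1012 \cdot 15\right) - 9050 = \left(\left(-54\right) 145 + 15180\right) - 9050 = \left(-7830 + 15180\right) - 9050 = 7350 - 9050 = -1700$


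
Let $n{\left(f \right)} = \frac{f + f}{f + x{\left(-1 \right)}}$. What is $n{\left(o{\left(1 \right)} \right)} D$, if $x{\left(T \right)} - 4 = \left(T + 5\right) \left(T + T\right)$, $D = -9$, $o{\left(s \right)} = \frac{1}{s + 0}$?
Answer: $6$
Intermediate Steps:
$o{\left(s \right)} = \frac{1}{s}$
$x{\left(T \right)} = 4 + 2 T \left(5 + T\right)$ ($x{\left(T \right)} = 4 + \left(T + 5\right) \left(T + T\right) = 4 + \left(5 + T\right) 2 T = 4 + 2 T \left(5 + T\right)$)
$n{\left(f \right)} = \frac{2 f}{-4 + f}$ ($n{\left(f \right)} = \frac{f + f}{f + \left(4 + 2 \left(-1\right)^{2} + 10 \left(-1\right)\right)} = \frac{2 f}{f + \left(4 + 2 \cdot 1 - 10\right)} = \frac{2 f}{f + \left(4 + 2 - 10\right)} = \frac{2 f}{f - 4} = \frac{2 f}{-4 + f}$)
$n{\left(o{\left(1 \right)} \right)} D = \frac{2}{1 \left(-4 + 1^{-1}\right)} \left(-9\right) = 2 \cdot 1 \frac{1}{-4 + 1} \left(-9\right) = 2 \cdot 1 \frac{1}{-3} \left(-9\right) = 2 \cdot 1 \left(- \frac{1}{3}\right) \left(-9\right) = \left(- \frac{2}{3}\right) \left(-9\right) = 6$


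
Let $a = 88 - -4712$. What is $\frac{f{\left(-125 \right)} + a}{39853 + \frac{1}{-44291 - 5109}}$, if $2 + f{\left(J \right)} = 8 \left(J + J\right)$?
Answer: $\frac{138221200}{1968738199} \approx 0.070208$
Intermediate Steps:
$a = 4800$ ($a = 88 + 4712 = 4800$)
$f{\left(J \right)} = -2 + 16 J$ ($f{\left(J \right)} = -2 + 8 \left(J + J\right) = -2 + 8 \cdot 2 J = -2 + 16 J$)
$\frac{f{\left(-125 \right)} + a}{39853 + \frac{1}{-44291 - 5109}} = \frac{\left(-2 + 16 \left(-125\right)\right) + 4800}{39853 + \frac{1}{-44291 - 5109}} = \frac{\left(-2 - 2000\right) + 4800}{39853 + \frac{1}{-49400}} = \frac{-2002 + 4800}{39853 - \frac{1}{49400}} = \frac{2798}{\frac{1968738199}{49400}} = 2798 \cdot \frac{49400}{1968738199} = \frac{138221200}{1968738199}$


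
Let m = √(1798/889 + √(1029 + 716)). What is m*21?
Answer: 3*√(1598422 + 790321*√1745)/127 ≈ 138.97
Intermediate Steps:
m = √(1798/889 + √1745) (m = √(1798*(1/889) + √1745) = √(1798/889 + √1745) ≈ 6.6178)
m*21 = (√(1598422 + 790321*√1745)/889)*21 = 3*√(1598422 + 790321*√1745)/127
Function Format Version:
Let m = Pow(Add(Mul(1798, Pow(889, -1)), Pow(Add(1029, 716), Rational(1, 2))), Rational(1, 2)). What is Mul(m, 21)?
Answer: Mul(Rational(3, 127), Pow(Add(1598422, Mul(790321, Pow(1745, Rational(1, 2)))), Rational(1, 2))) ≈ 138.97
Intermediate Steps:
m = Pow(Add(Rational(1798, 889), Pow(1745, Rational(1, 2))), Rational(1, 2)) (m = Pow(Add(Mul(1798, Rational(1, 889)), Pow(1745, Rational(1, 2))), Rational(1, 2)) = Pow(Add(Rational(1798, 889), Pow(1745, Rational(1, 2))), Rational(1, 2)) ≈ 6.6178)
Mul(m, 21) = Mul(Mul(Rational(1, 889), Pow(Add(1598422, Mul(790321, Pow(1745, Rational(1, 2)))), Rational(1, 2))), 21) = Mul(Rational(3, 127), Pow(Add(1598422, Mul(790321, Pow(1745, Rational(1, 2)))), Rational(1, 2)))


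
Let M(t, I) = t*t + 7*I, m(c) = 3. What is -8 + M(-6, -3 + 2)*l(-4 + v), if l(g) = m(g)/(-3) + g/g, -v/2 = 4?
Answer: -8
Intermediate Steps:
v = -8 (v = -2*4 = -8)
M(t, I) = t² + 7*I
l(g) = 0 (l(g) = 3/(-3) + g/g = 3*(-⅓) + 1 = -1 + 1 = 0)
-8 + M(-6, -3 + 2)*l(-4 + v) = -8 + ((-6)² + 7*(-3 + 2))*0 = -8 + (36 + 7*(-1))*0 = -8 + (36 - 7)*0 = -8 + 29*0 = -8 + 0 = -8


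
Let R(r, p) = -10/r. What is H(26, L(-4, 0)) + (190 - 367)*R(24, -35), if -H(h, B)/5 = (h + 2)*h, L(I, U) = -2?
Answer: -14265/4 ≈ -3566.3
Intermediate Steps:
H(h, B) = -5*h*(2 + h) (H(h, B) = -5*(h + 2)*h = -5*(2 + h)*h = -5*h*(2 + h))
H(26, L(-4, 0)) + (190 - 367)*R(24, -35) = -5*26*(2 + 26) + (190 - 367)*(-10/24) = -5*26*28 - (-1770)/24 = -3640 - 177*(-5/12) = -3640 + 295/4 = -14265/4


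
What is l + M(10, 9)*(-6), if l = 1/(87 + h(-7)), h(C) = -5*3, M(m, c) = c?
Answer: -3887/72 ≈ -53.986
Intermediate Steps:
h(C) = -15
l = 1/72 (l = 1/(87 - 15) = 1/72 ≈ 0.013889)
l + M(10, 9)*(-6) = 1/72 + 9*(-6) = 1/72 - 54 = -3887/72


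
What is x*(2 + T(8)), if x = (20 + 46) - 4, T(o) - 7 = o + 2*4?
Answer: 1550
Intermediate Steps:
T(o) = 15 + o (T(o) = 7 + (o + 2*4) = 7 + (o + 8) = 7 + (8 + o) = 15 + o)
x = 62 (x = 66 - 4 = 62)
x*(2 + T(8)) = 62*(2 + (15 + 8)) = 62*(2 + 23) = 62*25 = 1550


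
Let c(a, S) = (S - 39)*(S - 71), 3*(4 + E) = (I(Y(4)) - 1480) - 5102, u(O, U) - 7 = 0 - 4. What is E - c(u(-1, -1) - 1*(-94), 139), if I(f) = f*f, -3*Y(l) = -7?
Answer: -242897/27 ≈ -8996.2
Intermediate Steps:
Y(l) = 7/3 (Y(l) = -⅓*(-7) = 7/3)
I(f) = f²
u(O, U) = 3 (u(O, U) = 7 + (0 - 4) = 7 - 4 = 3)
E = -59297/27 (E = -4 + (((7/3)² - 1480) - 5102)/3 = -4 + ((49/9 - 1480) - 5102)/3 = -4 + (-13271/9 - 5102)/3 = -4 + (⅓)*(-59189/9) = -4 - 59189/27 = -59297/27 ≈ -2196.2)
c(a, S) = (-71 + S)*(-39 + S) (c(a, S) = (-39 + S)*(-71 + S) = (-71 + S)*(-39 + S))
E - c(u(-1, -1) - 1*(-94), 139) = -59297/27 - (2769 + 139² - 110*139) = -59297/27 - (2769 + 19321 - 15290) = -59297/27 - 1*6800 = -59297/27 - 6800 = -242897/27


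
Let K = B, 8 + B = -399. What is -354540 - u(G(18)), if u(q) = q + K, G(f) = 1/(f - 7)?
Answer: -3895464/11 ≈ -3.5413e+5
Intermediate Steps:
B = -407 (B = -8 - 399 = -407)
K = -407
G(f) = 1/(-7 + f)
u(q) = -407 + q (u(q) = q - 407 = -407 + q)
-354540 - u(G(18)) = -354540 - (-407 + 1/(-7 + 18)) = -354540 - (-407 + 1/11) = -354540 - 1*(-4476/11) = -354540 + 4476/11 = -3895464/11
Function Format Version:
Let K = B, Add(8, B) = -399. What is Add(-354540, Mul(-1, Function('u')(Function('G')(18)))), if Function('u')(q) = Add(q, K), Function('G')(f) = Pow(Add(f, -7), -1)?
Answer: Rational(-3895464, 11) ≈ -3.5413e+5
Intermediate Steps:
B = -407 (B = Add(-8, -399) = -407)
K = -407
Function('G')(f) = Pow(Add(-7, f), -1)
Function('u')(q) = Add(-407, q) (Function('u')(q) = Add(q, -407) = Add(-407, q))
Add(-354540, Mul(-1, Function('u')(Function('G')(18)))) = Add(-354540, Mul(-1, Add(-407, Pow(Add(-7, 18), -1)))) = Add(-354540, Mul(-1, Add(-407, Pow(11, -1)))) = Add(-354540, Mul(-1, Add(-407, Rational(1, 11)))) = Add(-354540, Mul(-1, Rational(-4476, 11))) = Add(-354540, Rational(4476, 11)) = Rational(-3895464, 11)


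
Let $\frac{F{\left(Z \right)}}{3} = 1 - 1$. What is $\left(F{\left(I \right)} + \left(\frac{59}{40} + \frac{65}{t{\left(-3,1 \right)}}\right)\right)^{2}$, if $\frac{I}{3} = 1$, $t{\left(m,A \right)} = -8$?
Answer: $\frac{17689}{400} \approx 44.222$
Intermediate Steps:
$I = 3$ ($I = 3 \cdot 1 = 3$)
$F{\left(Z \right)} = 0$ ($F{\left(Z \right)} = 3 \left(1 - 1\right) = 3 \cdot 0 = 0$)
$\left(F{\left(I \right)} + \left(\frac{59}{40} + \frac{65}{t{\left(-3,1 \right)}}\right)\right)^{2} = \left(0 + \left(\frac{59}{40} + \frac{65}{-8}\right)\right)^{2} = \left(0 + \left(59 \cdot \frac{1}{40} + 65 \left(- \frac{1}{8}\right)\right)\right)^{2} = \left(0 + \left(\frac{59}{40} - \frac{65}{8}\right)\right)^{2} = \left(0 - \frac{133}{20}\right)^{2} = \left(- \frac{133}{20}\right)^{2} = \frac{17689}{400}$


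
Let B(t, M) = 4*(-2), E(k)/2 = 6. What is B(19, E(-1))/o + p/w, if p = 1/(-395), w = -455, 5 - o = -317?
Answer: -102677/4133675 ≈ -0.024839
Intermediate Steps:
o = 322 (o = 5 - 1*(-317) = 5 + 317 = 322)
E(k) = 12 (E(k) = 2*6 = 12)
B(t, M) = -8
p = -1/395 ≈ -0.0025316
B(19, E(-1))/o + p/w = -8/322 - 1/395/(-455) = -8*1/322 - 1/395*(-1/455) = -4/161 + 1/179725 = -102677/4133675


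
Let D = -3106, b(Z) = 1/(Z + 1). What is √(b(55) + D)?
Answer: I*√2435090/28 ≈ 55.731*I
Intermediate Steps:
b(Z) = 1/(1 + Z)
√(b(55) + D) = √(1/(1 + 55) - 3106) = √(1/56 - 3106) = √(-173935/56) = I*√2435090/28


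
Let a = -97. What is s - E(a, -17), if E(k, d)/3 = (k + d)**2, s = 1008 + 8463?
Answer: -29517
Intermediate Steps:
s = 9471
E(k, d) = 3*(d + k)**2 (E(k, d) = 3*(k + d)**2 = 3*(d + k)**2)
s - E(a, -17) = 9471 - 3*(-17 - 97)**2 = 9471 - 3*(-114)**2 = 9471 - 3*12996 = 9471 - 1*38988 = 9471 - 38988 = -29517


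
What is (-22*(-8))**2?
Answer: 30976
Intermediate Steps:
(-22*(-8))**2 = 176**2 = 30976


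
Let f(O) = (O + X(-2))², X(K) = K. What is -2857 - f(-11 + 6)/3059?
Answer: -1248516/437 ≈ -2857.0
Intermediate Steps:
f(O) = (-2 + O)² (f(O) = (O - 2)² = (-2 + O)²)
-2857 - f(-11 + 6)/3059 = -2857 - (-2 + (-11 + 6))²/3059 = -2857 - (-2 - 5)²/3059 = -2857 - (-7)²/3059 = -2857 - 49/3059 = -2857 - 1*7/437 = -2857 - 7/437 = -1248516/437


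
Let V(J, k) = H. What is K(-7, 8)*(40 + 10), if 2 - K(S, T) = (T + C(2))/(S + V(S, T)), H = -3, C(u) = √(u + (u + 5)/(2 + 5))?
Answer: 140 + 5*√3 ≈ 148.66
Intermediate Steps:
C(u) = √(5/7 + 8*u/7) (C(u) = √(u + (5 + u)/7) = √(u + (5 + u)*(⅐)) = √(u + (5/7 + u/7)) = √(5/7 + 8*u/7))
V(J, k) = -3
K(S, T) = 2 - (T + √3)/(-3 + S) (K(S, T) = 2 - (T + √(35 + 56*2)/7)/(S - 3) = 2 - (T + √(35 + 112)/7)/(-3 + S) = 2 - (T + √147/7)/(-3 + S) = 2 - (T + (7*√3)/7)/(-3 + S) = 2 - (T + √3)/(-3 + S))
K(-7, 8)*(40 + 10) = ((-6 - 1*8 - √3 + 2*(-7))/(-3 - 7))*(40 + 10) = ((-6 - 8 - √3 - 14)/(-10))*50 = -(-28 - √3)/10*50 = (14/5 + √3/10)*50 = 140 + 5*√3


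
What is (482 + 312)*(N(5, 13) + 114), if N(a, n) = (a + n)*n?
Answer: 276312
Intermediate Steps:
N(a, n) = n*(a + n)
(482 + 312)*(N(5, 13) + 114) = (482 + 312)*(13*(5 + 13) + 114) = 794*(13*18 + 114) = 794*(234 + 114) = 794*348 = 276312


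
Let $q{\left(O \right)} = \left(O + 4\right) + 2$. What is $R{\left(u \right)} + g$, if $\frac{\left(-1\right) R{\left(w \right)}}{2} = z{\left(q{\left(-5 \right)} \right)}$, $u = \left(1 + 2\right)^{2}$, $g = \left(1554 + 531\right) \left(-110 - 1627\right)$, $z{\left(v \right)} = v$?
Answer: $-3621647$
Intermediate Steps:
$q{\left(O \right)} = 6 + O$ ($q{\left(O \right)} = \left(4 + O\right) + 2 = 6 + O$)
$g = -3621645$ ($g = 2085 \left(-1737\right) = -3621645$)
$u = 9$ ($u = 3^{2} = 9$)
$R{\left(w \right)} = -2$ ($R{\left(w \right)} = - 2 \left(6 - 5\right) = \left(-2\right) 1 = -2$)
$R{\left(u \right)} + g = -2 - 3621645 = -3621647$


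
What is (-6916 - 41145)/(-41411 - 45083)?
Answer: 48061/86494 ≈ 0.55566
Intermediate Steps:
(-6916 - 41145)/(-41411 - 45083) = -48061/(-86494) = -48061*(-1/86494) = 48061/86494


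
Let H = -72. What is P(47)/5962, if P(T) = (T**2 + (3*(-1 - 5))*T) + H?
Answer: 1291/5962 ≈ 0.21654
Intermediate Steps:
P(T) = -72 + T**2 - 18*T (P(T) = (T**2 + (3*(-1 - 5))*T) - 72 = (T**2 + (3*(-6))*T) - 72 = (T**2 - 18*T) - 72 = -72 + T**2 - 18*T)
P(47)/5962 = (-72 + 47**2 - 18*47)/5962 = (-72 + 2209 - 846)*(1/5962) = 1291*(1/5962) = 1291/5962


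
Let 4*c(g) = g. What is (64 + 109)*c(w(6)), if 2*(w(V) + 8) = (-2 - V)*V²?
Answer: -6574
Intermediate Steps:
w(V) = -8 + V²*(-2 - V)/2 (w(V) = -8 + ((-2 - V)*V²)/2 = -8 + (V²*(-2 - V))/2 = -8 + V²*(-2 - V)/2)
c(g) = g/4
(64 + 109)*c(w(6)) = (64 + 109)*((-8 - 1*6² - ½*6³)/4) = 173*((-8 - 1*36 - ½*216)/4) = 173*((-8 - 36 - 108)/4) = 173*((¼)*(-152)) = 173*(-38) = -6574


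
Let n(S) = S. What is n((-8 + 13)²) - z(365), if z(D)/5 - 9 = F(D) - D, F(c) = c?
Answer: -20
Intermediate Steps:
z(D) = 45 (z(D) = 45 + 5*(D - D) = 45 + 5*0 = 45 + 0 = 45)
n((-8 + 13)²) - z(365) = (-8 + 13)² - 1*45 = 5² - 45 = 25 - 45 = -20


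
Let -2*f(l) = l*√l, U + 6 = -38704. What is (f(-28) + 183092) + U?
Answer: 144382 + 28*I*√7 ≈ 1.4438e+5 + 74.081*I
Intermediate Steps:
U = -38710 (U = -6 - 38704 = -38710)
f(l) = -l^(3/2)/2 (f(l) = -l*√l/2 = -l^(3/2)/2)
(f(-28) + 183092) + U = (-(-28)*I*√7 + 183092) - 38710 = (28*I*√7 + 183092) - 38710 = (183092 + 28*I*√7) - 38710 = 144382 + 28*I*√7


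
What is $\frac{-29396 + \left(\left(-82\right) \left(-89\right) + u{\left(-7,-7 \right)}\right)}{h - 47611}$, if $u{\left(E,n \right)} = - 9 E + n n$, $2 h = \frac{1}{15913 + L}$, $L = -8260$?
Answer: $\frac{336517716}{728733965} \approx 0.46178$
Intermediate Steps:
$h = \frac{1}{15306}$ ($h = \frac{1}{2 \left(15913 - 8260\right)} = \frac{1}{2 \cdot 7653} = \frac{1}{2} \cdot \frac{1}{7653} = \frac{1}{15306} \approx 6.5334 \cdot 10^{-5}$)
$u{\left(E,n \right)} = n^{2} - 9 E$ ($u{\left(E,n \right)} = - 9 E + n^{2} = n^{2} - 9 E$)
$\frac{-29396 + \left(\left(-82\right) \left(-89\right) + u{\left(-7,-7 \right)}\right)}{h - 47611} = \frac{-29396 + \left(\left(-82\right) \left(-89\right) + \left(\left(-7\right)^{2} - -63\right)\right)}{\frac{1}{15306} - 47611} = \frac{-29396 + \left(7298 + \left(49 + 63\right)\right)}{- \frac{728733965}{15306}} = \left(-29396 + \left(7298 + 112\right)\right) \left(- \frac{15306}{728733965}\right) = \left(-29396 + 7410\right) \left(- \frac{15306}{728733965}\right) = \left(-21986\right) \left(- \frac{15306}{728733965}\right) = \frac{336517716}{728733965}$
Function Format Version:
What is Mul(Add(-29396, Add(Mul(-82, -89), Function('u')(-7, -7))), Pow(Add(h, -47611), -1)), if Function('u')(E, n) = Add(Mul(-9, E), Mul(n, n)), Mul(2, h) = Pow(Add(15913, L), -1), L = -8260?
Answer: Rational(336517716, 728733965) ≈ 0.46178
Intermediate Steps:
h = Rational(1, 15306) (h = Mul(Rational(1, 2), Pow(Add(15913, -8260), -1)) = Mul(Rational(1, 2), Pow(7653, -1)) = Mul(Rational(1, 2), Rational(1, 7653)) = Rational(1, 15306) ≈ 6.5334e-5)
Function('u')(E, n) = Add(Pow(n, 2), Mul(-9, E)) (Function('u')(E, n) = Add(Mul(-9, E), Pow(n, 2)) = Add(Pow(n, 2), Mul(-9, E)))
Mul(Add(-29396, Add(Mul(-82, -89), Function('u')(-7, -7))), Pow(Add(h, -47611), -1)) = Mul(Add(-29396, Add(Mul(-82, -89), Add(Pow(-7, 2), Mul(-9, -7)))), Pow(Add(Rational(1, 15306), -47611), -1)) = Mul(Add(-29396, Add(7298, Add(49, 63))), Pow(Rational(-728733965, 15306), -1)) = Mul(Add(-29396, Add(7298, 112)), Rational(-15306, 728733965)) = Mul(Add(-29396, 7410), Rational(-15306, 728733965)) = Mul(-21986, Rational(-15306, 728733965)) = Rational(336517716, 728733965)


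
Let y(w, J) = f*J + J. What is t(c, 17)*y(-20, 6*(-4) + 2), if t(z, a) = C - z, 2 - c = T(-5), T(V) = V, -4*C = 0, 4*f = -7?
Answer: -231/2 ≈ -115.50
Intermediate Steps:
f = -7/4 (f = (¼)*(-7) = -7/4 ≈ -1.7500)
C = 0 (C = -¼*0 = 0)
c = 7 (c = 2 - 1*(-5) = 2 + 5 = 7)
y(w, J) = -3*J/4 (y(w, J) = -7*J/4 + J = -3*J/4)
t(z, a) = -z (t(z, a) = 0 - z = -z)
t(c, 17)*y(-20, 6*(-4) + 2) = (-1*7)*(-3*(6*(-4) + 2)/4) = -(-21)*(-24 + 2)/4 = -(-21)*(-22)/4 = -7*33/2 = -231/2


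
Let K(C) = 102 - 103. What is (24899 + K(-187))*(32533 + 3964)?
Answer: 908702306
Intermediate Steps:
K(C) = -1
(24899 + K(-187))*(32533 + 3964) = (24899 - 1)*(32533 + 3964) = 24898*36497 = 908702306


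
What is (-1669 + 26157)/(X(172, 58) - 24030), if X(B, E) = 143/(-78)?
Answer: -146928/144191 ≈ -1.0190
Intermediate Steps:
X(B, E) = -11/6 (X(B, E) = 143*(-1/78) = -11/6)
(-1669 + 26157)/(X(172, 58) - 24030) = (-1669 + 26157)/(-11/6 - 24030) = 24488/(-144191/6) = 24488*(-6/144191) = -146928/144191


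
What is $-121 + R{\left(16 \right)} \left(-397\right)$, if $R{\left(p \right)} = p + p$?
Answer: $-12825$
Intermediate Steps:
$R{\left(p \right)} = 2 p$
$-121 + R{\left(16 \right)} \left(-397\right) = -121 + 2 \cdot 16 \left(-397\right) = -121 + 32 \left(-397\right) = -121 - 12704 = -12825$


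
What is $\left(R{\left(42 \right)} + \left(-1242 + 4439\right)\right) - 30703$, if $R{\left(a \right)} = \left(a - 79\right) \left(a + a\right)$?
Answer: $-30614$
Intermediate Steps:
$R{\left(a \right)} = 2 a \left(-79 + a\right)$ ($R{\left(a \right)} = \left(-79 + a\right) 2 a = 2 a \left(-79 + a\right)$)
$\left(R{\left(42 \right)} + \left(-1242 + 4439\right)\right) - 30703 = \left(2 \cdot 42 \left(-79 + 42\right) + \left(-1242 + 4439\right)\right) - 30703 = \left(2 \cdot 42 \left(-37\right) + 3197\right) - 30703 = \left(-3108 + 3197\right) - 30703 = 89 - 30703 = -30614$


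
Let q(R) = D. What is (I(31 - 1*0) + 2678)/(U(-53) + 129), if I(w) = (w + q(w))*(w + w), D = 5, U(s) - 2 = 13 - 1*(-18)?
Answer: 2455/81 ≈ 30.309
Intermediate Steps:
U(s) = 33 (U(s) = 2 + (13 - 1*(-18)) = 2 + (13 + 18) = 2 + 31 = 33)
q(R) = 5
I(w) = 2*w*(5 + w) (I(w) = (w + 5)*(w + w) = (5 + w)*(2*w) = 2*w*(5 + w))
(I(31 - 1*0) + 2678)/(U(-53) + 129) = (2*(31 - 1*0)*(5 + (31 - 1*0)) + 2678)/(33 + 129) = (2*(31 + 0)*(5 + (31 + 0)) + 2678)/162 = (2*31*(5 + 31) + 2678)*(1/162) = (2*31*36 + 2678)*(1/162) = (2232 + 2678)*(1/162) = 4910*(1/162) = 2455/81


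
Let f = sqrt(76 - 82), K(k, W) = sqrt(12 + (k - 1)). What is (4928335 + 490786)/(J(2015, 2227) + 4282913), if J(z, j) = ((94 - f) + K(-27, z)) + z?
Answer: 5419121/(4285022 + 4*I - I*sqrt(6)) ≈ 1.2647 - 4.5761e-7*I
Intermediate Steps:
K(k, W) = sqrt(11 + k) (K(k, W) = sqrt(12 + (-1 + k)) = sqrt(11 + k))
f = I*sqrt(6) (f = sqrt(-6) = I*sqrt(6) ≈ 2.4495*I)
J(z, j) = 94 + z + 4*I - I*sqrt(6) (J(z, j) = ((94 - I*sqrt(6)) + sqrt(11 - 27)) + z = ((94 - I*sqrt(6)) + sqrt(-16)) + z = ((94 - I*sqrt(6)) + 4*I) + z = (94 + 4*I - I*sqrt(6)) + z = 94 + z + 4*I - I*sqrt(6))
(4928335 + 490786)/(J(2015, 2227) + 4282913) = (4928335 + 490786)/((94 + 2015 + 4*I - I*sqrt(6)) + 4282913) = 5419121/((2109 + 4*I - I*sqrt(6)) + 4282913) = 5419121/(4285022 + 4*I - I*sqrt(6))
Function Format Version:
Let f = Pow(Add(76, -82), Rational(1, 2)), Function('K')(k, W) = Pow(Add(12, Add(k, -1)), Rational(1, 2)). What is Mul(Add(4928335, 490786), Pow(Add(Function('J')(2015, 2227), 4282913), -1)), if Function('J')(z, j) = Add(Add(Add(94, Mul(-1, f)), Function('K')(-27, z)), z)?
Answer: Mul(5419121, Pow(Add(4285022, Mul(4, I), Mul(-1, I, Pow(6, Rational(1, 2)))), -1)) ≈ Add(1.2647, Mul(-4.5761e-7, I))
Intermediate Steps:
Function('K')(k, W) = Pow(Add(11, k), Rational(1, 2)) (Function('K')(k, W) = Pow(Add(12, Add(-1, k)), Rational(1, 2)) = Pow(Add(11, k), Rational(1, 2)))
f = Mul(I, Pow(6, Rational(1, 2))) (f = Pow(-6, Rational(1, 2)) = Mul(I, Pow(6, Rational(1, 2))) ≈ Mul(2.4495, I))
Function('J')(z, j) = Add(94, z, Mul(4, I), Mul(-1, I, Pow(6, Rational(1, 2)))) (Function('J')(z, j) = Add(Add(Add(94, Mul(-1, Mul(I, Pow(6, Rational(1, 2))))), Pow(Add(11, -27), Rational(1, 2))), z) = Add(Add(Add(94, Mul(-1, I, Pow(6, Rational(1, 2)))), Pow(-16, Rational(1, 2))), z) = Add(Add(Add(94, Mul(-1, I, Pow(6, Rational(1, 2)))), Mul(4, I)), z) = Add(Add(94, Mul(4, I), Mul(-1, I, Pow(6, Rational(1, 2)))), z) = Add(94, z, Mul(4, I), Mul(-1, I, Pow(6, Rational(1, 2)))))
Mul(Add(4928335, 490786), Pow(Add(Function('J')(2015, 2227), 4282913), -1)) = Mul(Add(4928335, 490786), Pow(Add(Add(94, 2015, Mul(4, I), Mul(-1, I, Pow(6, Rational(1, 2)))), 4282913), -1)) = Mul(5419121, Pow(Add(Add(2109, Mul(4, I), Mul(-1, I, Pow(6, Rational(1, 2)))), 4282913), -1)) = Mul(5419121, Pow(Add(4285022, Mul(4, I), Mul(-1, I, Pow(6, Rational(1, 2)))), -1))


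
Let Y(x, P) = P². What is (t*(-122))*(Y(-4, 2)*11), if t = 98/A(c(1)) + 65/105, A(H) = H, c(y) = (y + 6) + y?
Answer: -1450702/21 ≈ -69081.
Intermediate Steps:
c(y) = 6 + 2*y (c(y) = (6 + y) + y = 6 + 2*y)
t = 1081/84 (t = 98/(6 + 2*1) + 65/105 = 98/(6 + 2) + 65*(1/105) = 98/8 + 13/21 = 98*(⅛) + 13/21 = 49/4 + 13/21 = 1081/84 ≈ 12.869)
(t*(-122))*(Y(-4, 2)*11) = ((1081/84)*(-122))*(2²*11) = -131882*11/21 = -65941/42*44 = -1450702/21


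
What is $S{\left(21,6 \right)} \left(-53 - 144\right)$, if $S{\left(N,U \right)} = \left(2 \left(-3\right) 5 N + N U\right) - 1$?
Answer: $99485$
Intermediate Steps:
$S{\left(N,U \right)} = -1 - 30 N + N U$ ($S{\left(N,U \right)} = \left(\left(-6\right) 5 N + N U\right) - 1 = \left(- 30 N + N U\right) - 1 = -1 - 30 N + N U$)
$S{\left(21,6 \right)} \left(-53 - 144\right) = \left(-1 - 630 + 21 \cdot 6\right) \left(-53 - 144\right) = \left(-1 - 630 + 126\right) \left(-197\right) = \left(-505\right) \left(-197\right) = 99485$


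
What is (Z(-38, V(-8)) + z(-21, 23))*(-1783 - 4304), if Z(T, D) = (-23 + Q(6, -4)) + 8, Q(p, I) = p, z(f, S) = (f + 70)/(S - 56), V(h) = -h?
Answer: 702034/11 ≈ 63821.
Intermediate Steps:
z(f, S) = (70 + f)/(-56 + S)
Z(T, D) = -9 (Z(T, D) = (-23 + 6) + 8 = -17 + 8 = -9)
(Z(-38, V(-8)) + z(-21, 23))*(-1783 - 4304) = (-9 + (70 - 21)/(-56 + 23))*(-1783 - 4304) = (-9 + 49/(-33))*(-6087) = (-9 - 1/33*49)*(-6087) = (-9 - 49/33)*(-6087) = -346/33*(-6087) = 702034/11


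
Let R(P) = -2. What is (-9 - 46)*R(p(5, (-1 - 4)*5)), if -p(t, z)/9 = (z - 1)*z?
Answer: 110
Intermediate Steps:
p(t, z) = -9*z*(-1 + z) (p(t, z) = -9*(z - 1)*z = -9*(-1 + z)*z = -9*z*(-1 + z))
(-9 - 46)*R(p(5, (-1 - 4)*5)) = (-9 - 46)*(-2) = -55*(-2) = 110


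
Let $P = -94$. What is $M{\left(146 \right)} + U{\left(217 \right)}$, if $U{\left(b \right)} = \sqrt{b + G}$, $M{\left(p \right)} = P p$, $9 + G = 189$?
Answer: $-13724 + \sqrt{397} \approx -13704.0$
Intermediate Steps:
$G = 180$ ($G = -9 + 189 = 180$)
$M{\left(p \right)} = - 94 p$
$U{\left(b \right)} = \sqrt{180 + b}$ ($U{\left(b \right)} = \sqrt{b + 180} = \sqrt{180 + b}$)
$M{\left(146 \right)} + U{\left(217 \right)} = \left(-94\right) 146 + \sqrt{180 + 217} = -13724 + \sqrt{397}$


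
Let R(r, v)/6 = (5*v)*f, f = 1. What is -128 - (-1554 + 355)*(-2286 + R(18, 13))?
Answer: -2273432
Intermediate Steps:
R(r, v) = 30*v (R(r, v) = 6*((5*v)*1) = 6*(5*v) = 30*v)
-128 - (-1554 + 355)*(-2286 + R(18, 13)) = -128 - (-1554 + 355)*(-2286 + 30*13) = -128 - (-1199)*(-2286 + 390) = -128 - (-1199)*(-1896) = -128 - 1*2273304 = -128 - 2273304 = -2273432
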